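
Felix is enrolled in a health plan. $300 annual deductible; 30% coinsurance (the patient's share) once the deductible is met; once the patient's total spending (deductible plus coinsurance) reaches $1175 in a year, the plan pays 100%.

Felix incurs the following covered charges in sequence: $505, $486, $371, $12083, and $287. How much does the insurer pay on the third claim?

Claim 1 ($505): deductible takes $300, $205 remains; coinsurance $205 × 30% = $61.50. Patient owes $361.50 (running OOP $361.50). Insurer: $505 − $361.50 = $143.50.
Claim 2 ($486): deductible already satisfied, so patient's share is 30% × $486 = $145.80. Cost to patient: $145.80. OOP to date $507.30. Plan pays $486 − $145.80 = $340.20.
Claim 3 ($371): deductible already satisfied, so patient's share is 30% × $371 = $111.30. Cost to patient: $111.30. OOP to date $618.60. Plan pays $371 − $111.30 = $259.70.

$259.70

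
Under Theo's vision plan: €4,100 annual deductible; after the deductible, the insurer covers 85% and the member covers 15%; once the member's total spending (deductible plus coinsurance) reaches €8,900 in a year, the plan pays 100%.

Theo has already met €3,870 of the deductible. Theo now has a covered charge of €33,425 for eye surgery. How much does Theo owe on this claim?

Deductible still to meet: €4,100 − €3,870 = €230.
After the €230 deductible portion, €33,425 − €230 = €33,195 is subject to coinsurance.
Member's 15% share of €33,195 is €4,979.25.
That puts the member's cost at €230 + €4,979.25 = €5,209.25 before any cap.
Adding €5,209.25 to the €3,870 already spent would give €9,079.25, which exceeds the €8,900 cap; the member pays just €8,900 − €3,870 = €5,030.

€5,030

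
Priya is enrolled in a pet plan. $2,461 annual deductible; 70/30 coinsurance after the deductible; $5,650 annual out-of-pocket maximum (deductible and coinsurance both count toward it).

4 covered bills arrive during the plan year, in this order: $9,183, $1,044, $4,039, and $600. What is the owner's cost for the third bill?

$859.20

Claim 1 — $9,183: $2,461 finishes the deductible; $6,722 goes to coinsurance; coinsurance $6,722 × 30% = $2,016.60. Owner pays $4,477.60; OOP now $4,477.60.
Claim 2 — $1,044: deductible met; 30% of $1,044 = $313.20. Cost to owner: $313.20. OOP to date $4,790.80.
Claim 3 — $4,039: deductible met; 30% of $4,039 = $1,211.70. That would push OOP to $6,002.50, over the $5,650 cap, so owner pays $5,650 − $4,790.80 = $859.20.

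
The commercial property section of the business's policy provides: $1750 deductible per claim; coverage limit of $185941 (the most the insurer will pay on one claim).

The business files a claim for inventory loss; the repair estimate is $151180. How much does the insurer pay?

$149430

Less the $1750 deductible: $151180 − $1750 = $149430.
$149430 is within the $185941 limit, so the insurer pays $149430.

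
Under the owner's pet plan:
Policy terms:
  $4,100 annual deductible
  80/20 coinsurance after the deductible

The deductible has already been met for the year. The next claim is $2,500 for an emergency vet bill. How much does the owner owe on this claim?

$500

With the deductible met, the entire $2,500 is subject to coinsurance.
20% of $2,500 = $500 falls to the owner.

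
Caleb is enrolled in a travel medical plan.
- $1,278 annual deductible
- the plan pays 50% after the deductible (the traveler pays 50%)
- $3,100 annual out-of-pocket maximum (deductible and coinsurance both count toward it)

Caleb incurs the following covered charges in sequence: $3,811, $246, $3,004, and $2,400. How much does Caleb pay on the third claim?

$432.50

#1 ($3,811): $1,278 finishes the deductible; $2,533 goes to coinsurance; traveler's 50% is $1,266.50. Traveler pays $2,544.50; OOP now $2,544.50.
#2 ($246): deductible met; 50% of $246 = $123. Traveler pays $123; OOP now $2,667.50.
#3 ($3,004): deductible already satisfied, so traveler's share is 50% × $3,004 = $1,502. OOP would hit $4,169.50 > $3,100, so the cap limits the traveler to $3,100 − $2,667.50 = $432.50.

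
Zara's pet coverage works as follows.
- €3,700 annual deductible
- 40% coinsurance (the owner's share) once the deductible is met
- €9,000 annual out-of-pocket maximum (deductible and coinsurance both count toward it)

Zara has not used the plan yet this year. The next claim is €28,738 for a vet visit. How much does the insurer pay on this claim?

Nothing has been paid toward the €3,700 deductible, so the first €3,700 of this charge is applied there.
After the €3,700 deductible portion, €28,738 − €3,700 = €25,038 is subject to coinsurance.
Owner's 40% share of €25,038 is €10,015.20.
So the owner owes €3,700 + €10,015.20 = €13,715.20 before any cap.
Adding €13,715.20 to the €0 already spent would give €13,715.20, which exceeds the €9,000 cap; the owner pays just €9,000 − €0 = €9,000.
Insurer pays the balance: €28,738 − €9,000 = €19,738.

€19,738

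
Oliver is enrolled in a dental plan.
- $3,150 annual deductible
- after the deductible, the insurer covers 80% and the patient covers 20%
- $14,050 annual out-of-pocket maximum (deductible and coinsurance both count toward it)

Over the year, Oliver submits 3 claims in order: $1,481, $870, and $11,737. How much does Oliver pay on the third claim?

Bill 1, $1,481: fully absorbed by the deductible. Cost to patient: $1,481. OOP to date $1,481.
Bill 2, $870: all of it applies to the deductible. Cost to patient: $870. OOP to date $2,351.
Bill 3, $11,737: $799 to deductible, leaving $10,938; patient's 20% is $2,187.60. Cost to patient: $2,986.60. OOP to date $5,337.60.

$2,986.60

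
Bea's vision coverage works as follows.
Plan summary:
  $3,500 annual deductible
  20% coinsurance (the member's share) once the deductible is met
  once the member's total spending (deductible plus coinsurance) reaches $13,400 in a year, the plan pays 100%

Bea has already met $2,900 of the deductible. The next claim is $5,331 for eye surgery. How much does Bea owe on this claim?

$1,546.20

$2,900 of the $3,500 deductible is already met, leaving $600.
That leaves $5,331 − $600 = $4,731 for coinsurance.
Coinsurance: $4,731 × 20% = $946.20.
Member responsibility before any cap: $600 + $946.20 = $1,546.20.
Cumulative spending $2,900 + $1,546.20 = $4,446.20 stays under the $13,400 maximum.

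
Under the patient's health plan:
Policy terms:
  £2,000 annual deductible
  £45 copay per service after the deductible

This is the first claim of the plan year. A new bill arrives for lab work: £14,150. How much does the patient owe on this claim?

£2,045

Deductible not yet touched, so the first £2,000 of the bill goes to the deductible.
That leaves £14,150 − £2,000 = £12,150 for the copay.
Copay on this service: £45.
Patient responsibility: £2,000 + £45 = £2,045.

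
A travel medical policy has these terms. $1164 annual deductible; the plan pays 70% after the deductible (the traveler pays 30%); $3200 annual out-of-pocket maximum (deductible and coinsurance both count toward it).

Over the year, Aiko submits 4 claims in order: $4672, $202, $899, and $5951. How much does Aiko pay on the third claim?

$269.70

#1 ($4672): $1164 finishes the deductible; $3508 goes to coinsurance; 30% of $3508 = $1052.40. Traveler pays $2216.40; OOP now $2216.40.
#2 ($202): deductible met; 30% of $202 = $60.60. Cost to traveler: $60.60. OOP to date $2277.
#3 ($899): deductible already satisfied, so traveler's share is 30% × $899 = $269.70. Traveler owes $269.70 (running OOP $2546.70).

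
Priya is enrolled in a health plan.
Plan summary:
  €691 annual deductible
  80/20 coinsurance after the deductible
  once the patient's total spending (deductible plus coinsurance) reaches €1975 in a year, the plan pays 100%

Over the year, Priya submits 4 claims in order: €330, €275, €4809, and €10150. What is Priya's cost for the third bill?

€1030.60

Claim 1 — €330: entire amount goes to the deductible. Cost to patient: €330. OOP to date €330.
Claim 2 — €275: entire amount goes to the deductible. Patient owes €275 (running OOP €605).
Claim 3 — €4809: €86 finishes the deductible; €4723 goes to coinsurance; coinsurance €4723 × 20% = €944.60. Patient owes €1030.60 (running OOP €1635.60).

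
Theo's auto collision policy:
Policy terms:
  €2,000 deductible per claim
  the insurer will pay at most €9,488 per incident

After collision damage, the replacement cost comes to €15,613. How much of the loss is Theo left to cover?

Less the €2,000 deductible: €15,613 − €2,000 = €13,613.
€13,613 exceeds the €9,488 limit, so the insurer pays the limit: €9,488.
The driver bears the rest of the original loss: €15,613 − €9,488 = €6,125.

€6,125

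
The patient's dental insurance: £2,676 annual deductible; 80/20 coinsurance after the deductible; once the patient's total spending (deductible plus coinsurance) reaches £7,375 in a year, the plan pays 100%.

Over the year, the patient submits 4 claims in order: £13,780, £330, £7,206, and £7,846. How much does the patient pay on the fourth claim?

£971

Claim 1 (£13,780): £2,676 finishes the deductible; £11,104 goes to coinsurance; patient's 20% is £2,220.80. Patient owes £4,896.80 (running OOP £4,896.80).
Claim 2 (£330): deductible already satisfied, so patient's share is 20% × £330 = £66. Patient owes £66 (running OOP £4,962.80).
Claim 3 (£7,206): deductible already satisfied, so patient's share is 20% × £7,206 = £1,441.20. Cost to patient: £1,441.20. OOP to date £6,404.
Claim 4 (£7,846): deductible already satisfied, so patient's share is 20% × £7,846 = £1,569.20. OOP would hit £7,973.20 > £7,375, so the cap limits the patient to £7,375 − £6,404 = £971.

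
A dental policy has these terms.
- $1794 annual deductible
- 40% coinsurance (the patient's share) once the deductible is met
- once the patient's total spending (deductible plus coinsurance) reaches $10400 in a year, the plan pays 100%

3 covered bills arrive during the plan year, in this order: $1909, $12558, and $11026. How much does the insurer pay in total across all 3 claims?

Claim 1 — $1909: $1794 to deductible, leaving $115; patient's 40% is $46. Patient pays $1840; OOP now $1840. Insurer: $1909 − $1840 = $69.
Claim 2 — $12558: 40% coinsurance on $12558 = $5023.20. Patient owes $5023.20 (running OOP $6863.20). Plan pays $12558 − $5023.20 = $7534.80.
Claim 3 — $11026: 40% coinsurance on $11026 = $4410.40. OOP would hit $11273.60 > $10400, so the cap limits the patient to $10400 − $6863.20 = $3536.80. Insurer: $11026 − $3536.80 = $7489.20.
Insurer total: $69 + $7534.80 + $7489.20 = $15093.

$15093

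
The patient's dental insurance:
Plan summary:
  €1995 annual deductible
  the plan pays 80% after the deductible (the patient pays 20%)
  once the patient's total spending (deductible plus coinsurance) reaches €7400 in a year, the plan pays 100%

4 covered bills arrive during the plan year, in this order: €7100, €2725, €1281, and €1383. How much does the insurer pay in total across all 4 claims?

Claim 1 — €7100: €1995 finishes the deductible; €5105 goes to coinsurance; 20% of €5105 = €1021. Patient pays €3016; OOP now €3016. Plan pays €7100 − €3016 = €4084.
Claim 2 — €2725: deductible already satisfied, so patient's share is 20% × €2725 = €545. Patient owes €545 (running OOP €3561). Plan pays €2725 − €545 = €2180.
Claim 3 — €1281: 20% coinsurance on €1281 = €256.20. Patient owes €256.20 (running OOP €3817.20). Plan pays €1281 − €256.20 = €1024.80.
Claim 4 — €1383: 20% coinsurance on €1383 = €276.60. Patient owes €276.60 (running OOP €4093.80). Plan pays €1383 − €276.60 = €1106.40.
Insurer total: €4084 + €2180 + €1024.80 + €1106.40 = €8395.20.

€8395.20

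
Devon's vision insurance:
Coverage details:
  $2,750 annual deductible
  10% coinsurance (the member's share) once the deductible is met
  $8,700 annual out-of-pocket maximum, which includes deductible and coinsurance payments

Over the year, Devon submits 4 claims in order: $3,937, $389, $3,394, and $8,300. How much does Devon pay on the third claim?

Bill 1, $3,937: deductible takes $2,750, $1,187 remains; member's 10% is $118.70. Member owes $2,868.70 (running OOP $2,868.70).
Bill 2, $389: deductible already satisfied, so member's share is 10% × $389 = $38.90. Member pays $38.90; OOP now $2,907.60.
Bill 3, $3,394: 10% coinsurance on $3,394 = $339.40. Member owes $339.40 (running OOP $3,247).

$339.40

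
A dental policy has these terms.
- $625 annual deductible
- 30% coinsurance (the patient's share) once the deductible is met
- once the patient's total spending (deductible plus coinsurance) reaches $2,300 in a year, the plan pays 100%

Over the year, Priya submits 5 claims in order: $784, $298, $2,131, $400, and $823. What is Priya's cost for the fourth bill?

Bill 1, $784: $625 to deductible, leaving $159; patient's 30% is $47.70. Cost to patient: $672.70. OOP to date $672.70.
Bill 2, $298: deductible already satisfied, so patient's share is 30% × $298 = $89.40. Cost to patient: $89.40. OOP to date $762.10.
Bill 3, $2,131: 30% coinsurance on $2,131 = $639.30. Cost to patient: $639.30. OOP to date $1,401.40.
Bill 4, $400: deductible already satisfied, so patient's share is 30% × $400 = $120. Cost to patient: $120. OOP to date $1,521.40.

$120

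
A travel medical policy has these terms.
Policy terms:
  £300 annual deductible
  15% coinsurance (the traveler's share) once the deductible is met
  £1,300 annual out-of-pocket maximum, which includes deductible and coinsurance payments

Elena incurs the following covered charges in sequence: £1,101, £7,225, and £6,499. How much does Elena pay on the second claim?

£879.85

#1 (£1,101): £300 finishes the deductible; £801 goes to coinsurance; traveler's 15% is £120.15. Cost to traveler: £420.15. OOP to date £420.15.
#2 (£7,225): 15% coinsurance on £7,225 = £1,083.75. OOP would hit £1,503.90 > £1,300, so the cap limits the traveler to £1,300 − £420.15 = £879.85.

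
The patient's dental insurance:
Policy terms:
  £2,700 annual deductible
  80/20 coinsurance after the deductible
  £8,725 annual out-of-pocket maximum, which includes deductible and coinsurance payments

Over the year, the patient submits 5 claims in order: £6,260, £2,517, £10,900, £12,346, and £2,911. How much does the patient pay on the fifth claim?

£160.40

Claim 1 (£6,260): deductible takes £2,700, £3,560 remains; coinsurance £3,560 × 20% = £712. Patient owes £3,412 (running OOP £3,412).
Claim 2 (£2,517): deductible already satisfied, so patient's share is 20% × £2,517 = £503.40. Patient owes £503.40 (running OOP £3,915.40).
Claim 3 (£10,900): 20% coinsurance on £10,900 = £2,180. Patient owes £2,180 (running OOP £6,095.40).
Claim 4 (£12,346): 20% coinsurance on £12,346 = £2,469.20. Patient owes £2,469.20 (running OOP £8,564.60).
Claim 5 (£2,911): deductible met; 20% of £2,911 = £582.20. OOP would hit £9,146.80 > £8,725, so the cap limits the patient to £8,725 − £8,564.60 = £160.40.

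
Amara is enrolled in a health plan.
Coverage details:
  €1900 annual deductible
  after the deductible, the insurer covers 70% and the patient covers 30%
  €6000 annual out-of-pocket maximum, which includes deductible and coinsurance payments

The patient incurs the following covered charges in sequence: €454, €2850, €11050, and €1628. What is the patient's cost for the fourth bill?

Claim 1 — €454: fully absorbed by the deductible. Cost to patient: €454. OOP to date €454.
Claim 2 — €2850: €1446 to deductible, leaving €1404; patient's 30% is €421.20. Cost to patient: €1867.20. OOP to date €2321.20.
Claim 3 — €11050: 30% coinsurance on €11050 = €3315. Patient pays €3315; OOP now €5636.20.
Claim 4 — €1628: deductible met; 30% of €1628 = €488.40. That would push OOP to €6124.60, over the €6000 cap, so patient pays €6000 − €5636.20 = €363.80.

€363.80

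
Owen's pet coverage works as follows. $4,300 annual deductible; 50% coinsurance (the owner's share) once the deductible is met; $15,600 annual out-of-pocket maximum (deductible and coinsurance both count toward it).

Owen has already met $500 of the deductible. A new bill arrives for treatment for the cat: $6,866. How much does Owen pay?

Remaining deductible: $4,300 − $500 = $3,800.
The remaining $3,066 (= $6,866 − $3,800) moves to coinsurance.
50% of $3,066 = $1,533 falls to the owner.
So the owner owes $3,800 + $1,533 = $5,333 before any cap.
Total out-of-pocket so far would be $500 + $5,333 = $5,833, below the $15,600 cap — no reduction.

$5,333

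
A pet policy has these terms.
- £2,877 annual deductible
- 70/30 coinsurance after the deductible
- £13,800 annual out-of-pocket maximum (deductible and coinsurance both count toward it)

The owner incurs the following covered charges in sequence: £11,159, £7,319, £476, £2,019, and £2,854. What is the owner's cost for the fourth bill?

£605.70

#1 (£11,159): deductible takes £2,877, £8,282 remains; owner's 30% is £2,484.60. Owner owes £5,361.60 (running OOP £5,361.60).
#2 (£7,319): deductible already satisfied, so owner's share is 30% × £7,319 = £2,195.70. Owner pays £2,195.70; OOP now £7,557.30.
#3 (£476): 30% coinsurance on £476 = £142.80. Owner owes £142.80 (running OOP £7,700.10).
#4 (£2,019): 30% coinsurance on £2,019 = £605.70. Owner owes £605.70 (running OOP £8,305.80).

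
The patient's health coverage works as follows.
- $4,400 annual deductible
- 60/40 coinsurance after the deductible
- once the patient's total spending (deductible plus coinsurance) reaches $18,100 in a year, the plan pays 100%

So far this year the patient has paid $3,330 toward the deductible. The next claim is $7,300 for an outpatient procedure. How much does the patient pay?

$3,562

$3,330 of the $4,400 deductible is already met, leaving $1,070.
After the $1,070 deductible portion, $7,300 − $1,070 = $6,230 is subject to coinsurance.
40% of $6,230 = $2,492 falls to the patient.
So the patient owes $1,070 + $2,492 = $3,562 before any cap.
Cumulative spending $3,330 + $3,562 = $6,892 stays under the $18,100 maximum.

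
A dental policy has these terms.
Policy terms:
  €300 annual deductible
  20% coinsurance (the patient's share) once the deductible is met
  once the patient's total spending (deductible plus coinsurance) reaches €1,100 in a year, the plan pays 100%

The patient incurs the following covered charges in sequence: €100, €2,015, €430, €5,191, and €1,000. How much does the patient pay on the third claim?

#1 (€100): fully absorbed by the deductible. Patient pays €100; OOP now €100.
#2 (€2,015): deductible takes €200, €1,815 remains; coinsurance €1,815 × 20% = €363. Patient owes €563 (running OOP €663).
#3 (€430): deductible already satisfied, so patient's share is 20% × €430 = €86. Patient pays €86; OOP now €749.

€86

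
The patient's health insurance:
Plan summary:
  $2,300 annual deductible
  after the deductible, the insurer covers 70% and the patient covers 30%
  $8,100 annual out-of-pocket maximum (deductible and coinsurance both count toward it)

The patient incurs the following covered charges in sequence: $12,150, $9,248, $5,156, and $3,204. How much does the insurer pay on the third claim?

Claim 1 ($12,150): $2,300 finishes the deductible; $9,850 goes to coinsurance; patient's 30% is $2,955. Patient pays $5,255; OOP now $5,255. Plan pays $12,150 − $5,255 = $6,895.
Claim 2 ($9,248): deductible already satisfied, so patient's share is 30% × $9,248 = $2,774.40. Cost to patient: $2,774.40. OOP to date $8,029.40. Plan pays $9,248 − $2,774.40 = $6,473.60.
Claim 3 ($5,156): deductible met; 30% of $5,156 = $1,546.80. That would push OOP to $9,576.20, over the $8,100 cap, so patient pays $8,100 − $8,029.40 = $70.60. Insurer: $5,156 − $70.60 = $5,085.40.

$5,085.40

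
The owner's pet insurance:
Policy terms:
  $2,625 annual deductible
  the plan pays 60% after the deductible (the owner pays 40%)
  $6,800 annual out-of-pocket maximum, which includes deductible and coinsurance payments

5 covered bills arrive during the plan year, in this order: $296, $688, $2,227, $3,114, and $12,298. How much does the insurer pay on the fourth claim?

$1,868.40

#1 ($296): entire amount goes to the deductible. Owner owes $296 (running OOP $296). Plan pays $296 − $296 = $0.
#2 ($688): entire amount goes to the deductible. Cost to owner: $688. OOP to date $984. Insurer: $688 − $688 = $0.
#3 ($2,227): $1,641 finishes the deductible; $586 goes to coinsurance; 40% of $586 = $234.40. Owner owes $1,875.40 (running OOP $2,859.40). Plan pays $2,227 − $1,875.40 = $351.60.
#4 ($3,114): deductible met; 40% of $3,114 = $1,245.60. Owner owes $1,245.60 (running OOP $4,105). Insurer: $3,114 − $1,245.60 = $1,868.40.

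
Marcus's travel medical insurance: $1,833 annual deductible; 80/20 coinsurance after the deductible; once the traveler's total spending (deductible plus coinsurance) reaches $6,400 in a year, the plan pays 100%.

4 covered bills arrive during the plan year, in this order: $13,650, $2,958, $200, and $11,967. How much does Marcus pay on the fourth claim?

$1,572

Claim 1 ($13,650): deductible takes $1,833, $11,817 remains; 20% of $11,817 = $2,363.40. Traveler pays $4,196.40; OOP now $4,196.40.
Claim 2 ($2,958): deductible met; 20% of $2,958 = $591.60. Traveler pays $591.60; OOP now $4,788.
Claim 3 ($200): deductible met; 20% of $200 = $40. Cost to traveler: $40. OOP to date $4,828.
Claim 4 ($11,967): deductible met; 20% of $11,967 = $2,393.40. OOP would hit $7,221.40 > $6,400, so the cap limits the traveler to $6,400 − $4,828 = $1,572.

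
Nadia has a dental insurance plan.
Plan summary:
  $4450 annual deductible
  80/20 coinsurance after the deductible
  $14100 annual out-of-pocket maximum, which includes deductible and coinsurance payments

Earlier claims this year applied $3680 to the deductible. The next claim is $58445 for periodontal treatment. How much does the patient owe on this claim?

Deductible still to meet: $4450 − $3680 = $770.
After the $770 deductible portion, $58445 − $770 = $57675 is subject to coinsurance.
20% of $57675 = $11535 falls to the patient.
That puts the patient's cost at $770 + $11535 = $12305 before any cap.
Year-to-date out-of-pocket would reach $3680 + $12305 = $15985, above the $14100 maximum, so the patient pays only $14100 − $3680 = $10420.

$10420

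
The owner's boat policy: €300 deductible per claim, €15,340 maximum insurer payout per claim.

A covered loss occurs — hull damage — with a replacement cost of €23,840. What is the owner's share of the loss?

After the deductible, €23,840 − €300 = €23,540 remains.
€23,540 exceeds the €15,340 limit, so the insurer pays the limit: €15,340.
Out of pocket: €23,840 − €15,340 = €8,500.

€8,500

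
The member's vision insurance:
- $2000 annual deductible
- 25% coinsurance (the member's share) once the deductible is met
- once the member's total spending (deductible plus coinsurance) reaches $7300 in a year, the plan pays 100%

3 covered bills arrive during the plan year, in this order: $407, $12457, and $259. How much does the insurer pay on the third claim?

$194.25

#1 ($407): fully absorbed by the deductible. Member owes $407 (running OOP $407). Insurer: $407 − $407 = $0.
#2 ($12457): $1593 finishes the deductible; $10864 goes to coinsurance; member's 25% is $2716. Member pays $4309; OOP now $4716. Insurer: $12457 − $4309 = $8148.
#3 ($259): 25% coinsurance on $259 = $64.75. Member owes $64.75 (running OOP $4780.75). Plan pays $259 − $64.75 = $194.25.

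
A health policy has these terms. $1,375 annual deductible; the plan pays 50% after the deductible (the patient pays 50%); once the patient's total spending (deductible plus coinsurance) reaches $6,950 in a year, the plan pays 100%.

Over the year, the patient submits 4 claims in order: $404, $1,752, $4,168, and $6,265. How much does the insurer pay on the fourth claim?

Bill 1, $404: all of it applies to the deductible. Patient owes $404 (running OOP $404). Plan pays $404 − $404 = $0.
Bill 2, $1,752: $971 finishes the deductible; $781 goes to coinsurance; 50% of $781 = $390.50. Patient owes $1,361.50 (running OOP $1,765.50). Insurer: $1,752 − $1,361.50 = $390.50.
Bill 3, $4,168: deductible met; 50% of $4,168 = $2,084. Cost to patient: $2,084. OOP to date $3,849.50. Plan pays $4,168 − $2,084 = $2,084.
Bill 4, $6,265: deductible already satisfied, so patient's share is 50% × $6,265 = $3,132.50. Adding that to $3,849.50 gives $6,982, past the $6,950 cap; patient pays only $6,950 − $3,849.50 = $3,100.50. Plan pays $6,265 − $3,100.50 = $3,164.50.

$3,164.50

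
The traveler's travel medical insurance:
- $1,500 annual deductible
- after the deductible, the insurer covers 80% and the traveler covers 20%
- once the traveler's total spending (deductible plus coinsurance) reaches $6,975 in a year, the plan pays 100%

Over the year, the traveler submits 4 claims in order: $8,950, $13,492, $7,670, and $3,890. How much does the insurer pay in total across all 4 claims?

Claim 1 ($8,950): $1,500 to deductible, leaving $7,450; 20% of $7,450 = $1,490. Cost to traveler: $2,990. OOP to date $2,990. Plan pays $8,950 − $2,990 = $5,960.
Claim 2 ($13,492): deductible already satisfied, so traveler's share is 20% × $13,492 = $2,698.40. Traveler pays $2,698.40; OOP now $5,688.40. Plan pays $13,492 − $2,698.40 = $10,793.60.
Claim 3 ($7,670): deductible met; 20% of $7,670 = $1,534. Adding that to $5,688.40 gives $7,222.40, past the $6,975 cap; traveler pays only $6,975 − $5,688.40 = $1,286.60. Insurer: $7,670 − $1,286.60 = $6,383.40.
Claim 4 ($3,890): 20% coinsurance on $3,890 = $778. That would push OOP to $7,753, over the $6,975 cap, so traveler pays $6,975 − $6,975 = $0. Insurer: $3,890 − $0 = $3,890.
Insurer total: $5,960 + $10,793.60 + $6,383.40 + $3,890 = $27,027.

$27,027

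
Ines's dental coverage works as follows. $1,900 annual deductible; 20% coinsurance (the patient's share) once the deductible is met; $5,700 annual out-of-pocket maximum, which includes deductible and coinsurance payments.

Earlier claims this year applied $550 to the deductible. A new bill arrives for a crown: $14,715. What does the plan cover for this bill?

$10,692

$550 of the $1,900 deductible is already met, leaving $1,350.
The remaining $13,365 (= $14,715 − $1,350) moves to coinsurance.
Patient's 20% share of $13,365 is $2,673.
So the patient owes $1,350 + $2,673 = $4,023 before any cap.
Year-to-date out-of-pocket becomes $550 + $4,023 = $4,573, still under the $5,700 maximum, so no cap applies.
The plan picks up $14,715 − $4,023 = $10,692.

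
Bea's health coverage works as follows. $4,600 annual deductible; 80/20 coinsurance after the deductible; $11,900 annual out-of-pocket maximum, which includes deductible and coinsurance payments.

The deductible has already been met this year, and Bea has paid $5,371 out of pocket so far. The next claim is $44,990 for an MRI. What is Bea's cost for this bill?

With the deductible met, the entire $44,990 is subject to coinsurance.
Patient's 20% share of $44,990 is $8,998.
Year-to-date out-of-pocket would reach $5,371 + $8,998 = $14,369, above the $11,900 maximum, so the patient pays only $11,900 − $5,371 = $6,529.

$6,529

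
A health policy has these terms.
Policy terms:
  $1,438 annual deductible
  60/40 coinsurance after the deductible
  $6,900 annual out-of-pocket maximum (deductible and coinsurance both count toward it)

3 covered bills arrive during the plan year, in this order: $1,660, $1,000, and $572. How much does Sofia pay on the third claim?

$228.80

Bill 1, $1,660: $1,438 finishes the deductible; $222 goes to coinsurance; 40% of $222 = $88.80. Cost to patient: $1,526.80. OOP to date $1,526.80.
Bill 2, $1,000: 40% coinsurance on $1,000 = $400. Patient owes $400 (running OOP $1,926.80).
Bill 3, $572: deductible already satisfied, so patient's share is 40% × $572 = $228.80. Patient pays $228.80; OOP now $2,155.60.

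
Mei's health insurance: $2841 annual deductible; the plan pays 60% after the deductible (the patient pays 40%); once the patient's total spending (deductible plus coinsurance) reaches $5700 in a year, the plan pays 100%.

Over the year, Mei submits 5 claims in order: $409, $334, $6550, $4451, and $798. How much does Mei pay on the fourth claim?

Bill 1, $409: entire amount goes to the deductible. Patient pays $409; OOP now $409.
Bill 2, $334: all of it applies to the deductible. Patient pays $334; OOP now $743.
Bill 3, $6550: $2098 finishes the deductible; $4452 goes to coinsurance; coinsurance $4452 × 40% = $1780.80. Cost to patient: $3878.80. OOP to date $4621.80.
Bill 4, $4451: deductible already satisfied, so patient's share is 40% × $4451 = $1780.40. That would push OOP to $6402.20, over the $5700 cap, so patient pays $5700 − $4621.80 = $1078.20.

$1078.20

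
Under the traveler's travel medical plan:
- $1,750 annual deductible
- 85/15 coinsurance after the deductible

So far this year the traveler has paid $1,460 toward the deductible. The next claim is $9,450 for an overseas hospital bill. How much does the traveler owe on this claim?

$1,664

Deductible still to meet: $1,750 − $1,460 = $290.
The remaining $9,160 (= $9,450 − $290) moves to coinsurance.
Coinsurance: $9,160 × 15% = $1,374.
That puts the traveler's cost at $290 + $1,374 = $1,664.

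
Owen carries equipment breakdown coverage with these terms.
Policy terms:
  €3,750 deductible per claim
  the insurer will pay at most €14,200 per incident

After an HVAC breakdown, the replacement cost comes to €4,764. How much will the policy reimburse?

Subtract the deductible: €4,764 − €3,750 = €1,014.
That's under the €14,200 cap, so the insurer reimburses the full €1,014.

€1,014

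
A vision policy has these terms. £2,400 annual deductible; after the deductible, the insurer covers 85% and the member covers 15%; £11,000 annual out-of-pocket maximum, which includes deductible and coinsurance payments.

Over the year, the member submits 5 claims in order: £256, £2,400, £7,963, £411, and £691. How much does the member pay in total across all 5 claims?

£3,798.15

Claim 1 (£256): entire amount goes to the deductible. Member owes £256 (running OOP £256).
Claim 2 (£2,400): £2,144 finishes the deductible; £256 goes to coinsurance; coinsurance £256 × 15% = £38.40. Cost to member: £2,182.40. OOP to date £2,438.40.
Claim 3 (£7,963): 15% coinsurance on £7,963 = £1,194.45. Member owes £1,194.45 (running OOP £3,632.85).
Claim 4 (£411): 15% coinsurance on £411 = £61.65. Member pays £61.65; OOP now £3,694.50.
Claim 5 (£691): 15% coinsurance on £691 = £103.65. Member owes £103.65 (running OOP £3,798.15).
Total paid by the member: £256 + £2,182.40 + £1,194.45 + £61.65 + £103.65 = £3,798.15.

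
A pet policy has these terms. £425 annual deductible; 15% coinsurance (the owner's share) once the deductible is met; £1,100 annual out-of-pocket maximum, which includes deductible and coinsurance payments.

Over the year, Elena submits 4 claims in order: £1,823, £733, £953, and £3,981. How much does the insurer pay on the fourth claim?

£3,768.60

Claim 1 — £1,823: £425 finishes the deductible; £1,398 goes to coinsurance; 15% of £1,398 = £209.70. Cost to owner: £634.70. OOP to date £634.70. Insurer: £1,823 − £634.70 = £1,188.30.
Claim 2 — £733: deductible met; 15% of £733 = £109.95. Owner owes £109.95 (running OOP £744.65). Plan pays £733 − £109.95 = £623.05.
Claim 3 — £953: 15% coinsurance on £953 = £142.95. Owner owes £142.95 (running OOP £887.60). Plan pays £953 − £142.95 = £810.05.
Claim 4 — £3,981: deductible met; 15% of £3,981 = £597.15. That would push OOP to £1,484.75, over the £1,100 cap, so owner pays £1,100 − £887.60 = £212.40. Insurer: £3,981 − £212.40 = £3,768.60.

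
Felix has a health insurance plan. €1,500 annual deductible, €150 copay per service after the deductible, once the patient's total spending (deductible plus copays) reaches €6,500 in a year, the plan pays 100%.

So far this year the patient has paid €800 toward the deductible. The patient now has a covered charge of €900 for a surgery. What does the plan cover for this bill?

Deductible still to meet: €1,500 − €800 = €700.
After the €700 deductible portion, €900 − €700 = €200 is subject to the copay.
Copay on this service: €150.
Patient responsibility before any cap: €700 + €150 = €850.
Year-to-date out-of-pocket becomes €800 + €850 = €1,650, still under the €6,500 maximum, so no cap applies.
The insurer covers the remainder: €900 − €850 = €50.

€50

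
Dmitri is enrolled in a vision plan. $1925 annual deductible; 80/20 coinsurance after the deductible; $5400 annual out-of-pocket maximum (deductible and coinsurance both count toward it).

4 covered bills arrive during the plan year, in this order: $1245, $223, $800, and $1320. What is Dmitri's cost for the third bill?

Claim 1 ($1245): all of it applies to the deductible. Member pays $1245; OOP now $1245.
Claim 2 ($223): fully absorbed by the deductible. Member pays $223; OOP now $1468.
Claim 3 ($800): $457 finishes the deductible; $343 goes to coinsurance; coinsurance $343 × 20% = $68.60. Cost to member: $525.60. OOP to date $1993.60.

$525.60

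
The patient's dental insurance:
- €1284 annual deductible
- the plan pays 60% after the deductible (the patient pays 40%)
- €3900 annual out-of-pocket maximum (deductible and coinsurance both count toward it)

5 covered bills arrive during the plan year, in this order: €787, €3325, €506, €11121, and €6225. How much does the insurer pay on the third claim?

Claim 1 (€787): entire amount goes to the deductible. Patient owes €787 (running OOP €787). Plan pays €787 − €787 = €0.
Claim 2 (€3325): €497 to deductible, leaving €2828; patient's 40% is €1131.20. Patient owes €1628.20 (running OOP €2415.20). Insurer: €3325 − €1628.20 = €1696.80.
Claim 3 (€506): deductible met; 40% of €506 = €202.40. Cost to patient: €202.40. OOP to date €2617.60. Plan pays €506 − €202.40 = €303.60.

€303.60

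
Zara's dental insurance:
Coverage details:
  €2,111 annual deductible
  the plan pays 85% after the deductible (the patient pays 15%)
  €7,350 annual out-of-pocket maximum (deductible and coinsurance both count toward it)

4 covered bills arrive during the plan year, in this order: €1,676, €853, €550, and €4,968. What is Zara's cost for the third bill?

€82.50

Claim 1 — €1,676: all of it applies to the deductible. Patient owes €1,676 (running OOP €1,676).
Claim 2 — €853: €435 finishes the deductible; €418 goes to coinsurance; patient's 15% is €62.70. Patient pays €497.70; OOP now €2,173.70.
Claim 3 — €550: deductible already satisfied, so patient's share is 15% × €550 = €82.50. Patient owes €82.50 (running OOP €2,256.20).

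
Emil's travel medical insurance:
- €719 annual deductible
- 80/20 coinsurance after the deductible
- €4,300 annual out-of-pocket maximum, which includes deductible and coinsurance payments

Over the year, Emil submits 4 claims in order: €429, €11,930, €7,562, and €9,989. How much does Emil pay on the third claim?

€1,253

Claim 1 — €429: entire amount goes to the deductible. Cost to traveler: €429. OOP to date €429.
Claim 2 — €11,930: €290 finishes the deductible; €11,640 goes to coinsurance; 20% of €11,640 = €2,328. Traveler pays €2,618; OOP now €3,047.
Claim 3 — €7,562: 20% coinsurance on €7,562 = €1,512.40. Adding that to €3,047 gives €4,559.40, past the €4,300 cap; traveler pays only €4,300 − €3,047 = €1,253.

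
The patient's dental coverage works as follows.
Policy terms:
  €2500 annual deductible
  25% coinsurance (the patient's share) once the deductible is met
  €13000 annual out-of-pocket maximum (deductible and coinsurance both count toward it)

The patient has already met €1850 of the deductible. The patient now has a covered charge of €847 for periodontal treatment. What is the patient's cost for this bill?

Deductible still to meet: €2500 − €1850 = €650.
That leaves €847 − €650 = €197 for coinsurance.
Patient's 25% share of €197 is €49.25.
That puts the patient's cost at €650 + €49.25 = €699.25 before any cap.
Cumulative spending €1850 + €699.25 = €2549.25 stays under the €13000 maximum.

€699.25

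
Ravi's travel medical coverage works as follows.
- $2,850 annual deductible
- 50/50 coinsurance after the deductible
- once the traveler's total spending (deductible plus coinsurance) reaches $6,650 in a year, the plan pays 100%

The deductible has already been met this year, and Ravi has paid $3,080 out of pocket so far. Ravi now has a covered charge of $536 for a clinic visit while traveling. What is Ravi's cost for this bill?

With the deductible met, the entire $536 is subject to coinsurance.
Coinsurance: $536 × 50% = $268.
Total out-of-pocket so far would be $3,080 + $268 = $3,348, below the $6,650 cap — no reduction.

$268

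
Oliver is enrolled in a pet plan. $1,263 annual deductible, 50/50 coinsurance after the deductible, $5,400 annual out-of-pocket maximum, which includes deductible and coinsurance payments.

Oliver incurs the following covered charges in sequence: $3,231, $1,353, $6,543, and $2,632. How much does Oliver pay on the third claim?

Bill 1, $3,231: $1,263 finishes the deductible; $1,968 goes to coinsurance; 50% of $1,968 = $984. Owner pays $2,247; OOP now $2,247.
Bill 2, $1,353: 50% coinsurance on $1,353 = $676.50. Owner pays $676.50; OOP now $2,923.50.
Bill 3, $6,543: 50% coinsurance on $6,543 = $3,271.50. That would push OOP to $6,195, over the $5,400 cap, so owner pays $5,400 − $2,923.50 = $2,476.50.

$2,476.50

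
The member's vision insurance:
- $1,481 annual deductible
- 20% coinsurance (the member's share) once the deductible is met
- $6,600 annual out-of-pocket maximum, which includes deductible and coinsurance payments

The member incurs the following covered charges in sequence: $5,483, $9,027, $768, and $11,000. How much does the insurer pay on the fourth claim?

Claim 1 ($5,483): $1,481 to deductible, leaving $4,002; 20% of $4,002 = $800.40. Member owes $2,281.40 (running OOP $2,281.40). Plan pays $5,483 − $2,281.40 = $3,201.60.
Claim 2 ($9,027): 20% coinsurance on $9,027 = $1,805.40. Member owes $1,805.40 (running OOP $4,086.80). Insurer: $9,027 − $1,805.40 = $7,221.60.
Claim 3 ($768): 20% coinsurance on $768 = $153.60. Cost to member: $153.60. OOP to date $4,240.40. Plan pays $768 − $153.60 = $614.40.
Claim 4 ($11,000): deductible met; 20% of $11,000 = $2,200. Member owes $2,200 (running OOP $6,440.40). Plan pays $11,000 − $2,200 = $8,800.

$8,800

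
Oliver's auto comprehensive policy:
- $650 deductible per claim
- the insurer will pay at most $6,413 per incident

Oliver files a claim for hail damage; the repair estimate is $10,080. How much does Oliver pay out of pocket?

Less the $650 deductible: $10,080 − $650 = $9,430.
$9,430 exceeds the $6,413 limit, so the insurer pays the limit: $6,413.
Policyholder's share is the uncovered remainder: $10,080 − $6,413 = $3,667.

$3,667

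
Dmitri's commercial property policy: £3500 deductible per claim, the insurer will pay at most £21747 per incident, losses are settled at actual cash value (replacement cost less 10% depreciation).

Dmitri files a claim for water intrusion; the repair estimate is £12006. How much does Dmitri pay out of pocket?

£4700.60

Depreciate 10%: the covered value is £12006 × 0.9 = £10805.40.
Less the £3500 deductible: £10805.40 − £3500 = £7305.40.
£7305.40 is within the £21747 limit, so the insurer pays £7305.40.
The business bears the rest of the original loss: £12006 − £7305.40 = £4700.60.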